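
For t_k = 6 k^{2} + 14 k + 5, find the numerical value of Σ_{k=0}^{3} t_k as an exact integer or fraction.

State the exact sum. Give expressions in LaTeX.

r(k) = (6*k**2 + 26*k + 25)/(6*k**2 + 14*k + 5) after simplifying.
Gosper form: A/B · C(k+1)/C(k) with A=1, B=1, C=k**2 + 7*k/3 + 5/6.
f must satisfy (1)·f(k+1) − (1)·f(k) = k**2 + 7*k/3 + 5/6.
deg f ≤ 3 (via 0,0,2).
Coefficient equations give f(k) = k*(2*k**2 + 4*k - 1)/6.
Certificate R = B(k−1)f/C = k*(2*k**2 + 4*k - 1)/(6*k**2 + 14*k + 5) gives s_k = k*(2*k**2 + 4*k - 1).
s_(k+1) − s_k = 6*k**2 + 14*k + 5 = t_k.
Σ_(k=0)^(3) t_k = s_(4) − s_(0) = 188 − (0) = 188.

Σ = 188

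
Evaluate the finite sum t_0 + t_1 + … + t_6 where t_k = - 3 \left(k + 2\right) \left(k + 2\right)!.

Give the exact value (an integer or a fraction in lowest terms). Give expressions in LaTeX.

Σ = -1088634

Step 1: r(k) = (k + 3)**2/(k + 2).
Normal form (A,B,C) = (k + 3, 1, k + 2).
f must satisfy (k + 3)·f(k+1) − (1)·f(k) = k + 2.
Bound: deg f ≤ 0.
Match coefficients ⇒ f(k) = 1.
So s_k = (B(k−1)f/C)·t_k = (1/(k + 2))·t_k = -3*factorial(k + 2).
Check: Δs_k = -3*(k + 2)*factorial(k + 2). ✓
Evaluate s at k=7 and k=0: -1088640 and -6; difference -1088634.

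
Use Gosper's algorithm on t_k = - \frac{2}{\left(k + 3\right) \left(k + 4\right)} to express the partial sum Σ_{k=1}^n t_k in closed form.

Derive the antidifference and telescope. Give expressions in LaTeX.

S(n) = - \frac{n}{2 n + 8}

Compute t_(k+1)/t_k: get (k + 3)/(k + 5).
Gosper form: A/B · C(k+1)/C(k) with A=k + 3, B=k + 5, C=1.
Solve (k + 3)·f(k+1) − (k + 4)·f(k) = 1.
deg f ≤ 1 (via 1,1,0).
Coefficient equations give f(k) = k/3.
Get s_k = R·t_k = -2*k/(3*k + 9) with R(k) = B(k−1)f(k)/C(k) = k*(k + 4)/3.
Check: Δs_k = -2/(k**2 + 7*k + 12). ✓
s_(n+1) = 2*(-n - 1)/(3*(n + 4)) and s_(1) = -1/6, so S(n) = -n/(2*n + 8).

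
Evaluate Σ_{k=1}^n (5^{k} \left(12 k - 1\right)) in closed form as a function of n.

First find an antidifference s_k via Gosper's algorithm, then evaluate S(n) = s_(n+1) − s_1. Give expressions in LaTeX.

The ratio is 5*(12*k + 11)/(12*k - 1).
A = 5, B = 1, C = k - 1/12.
Set up (5)·f(k+1) − (1)·f(k) − (k - 1/12) = 0.
Bound: deg f ≤ 1.
Coefficient equations give f(k) = (3*k - 4)/12.
Get s_k = R·t_k = 5**k*(3*k - 4) with R(k) = B(k−1)f(k)/C(k) = (3*k - 4)/(12*k - 1).
Δs = 5**k*(12*k - 1), as required.
Telescope: S(n) = s_(n+1) − s_(1) = 5**(n + 1)*(3*n - 1) − (-5) = 15*5**n*n - 5*5**n + 5.

S(n) = 15 \cdot 5^{n} n - 5 \cdot 5^{n} + 5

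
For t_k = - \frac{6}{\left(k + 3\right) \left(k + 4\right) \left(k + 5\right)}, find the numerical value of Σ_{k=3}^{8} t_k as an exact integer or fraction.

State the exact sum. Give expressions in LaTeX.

Σ = -19/364

The ratio is (k + 3)/(k + 6).
Normal form (A,B,C) = (k + 3, k + 6, 1).
Key eq: (k + 3)·f(k+1) = (k + 5)·f(k) + (1).
Degrees (1,1,0) ⇒ d ≤ 2.
Solving with deg f ≤ 2: f(k) = k*(k + 7)/24.
Get s_k = R·t_k = k*(-k - 7)/(4*(k + 3)*(k + 4)) with R(k) = B(k−1)f(k)/C(k) = k*(k + 5)*(k + 7)/24.
Verify: -6/(k**3 + 12*k**2 + 47*k + 60) matches t_k.
Σ_(k=3)^(8) t_k = s_(9) − s_(3) = -3/13 − (-5/28) = -19/364.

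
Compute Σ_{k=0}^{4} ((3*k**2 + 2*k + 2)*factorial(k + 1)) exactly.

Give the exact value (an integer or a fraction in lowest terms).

Σ = 7924

r(k) = (k + 2)*(2*k + 3*(k + 1)**2 + 4)/(3*k**2 + 2*k + 2) after simplifying.
Gosper form: A/B · C(k+1)/C(k) with A=k + 2, B=1, C=k**2 + 2*k/3 + 2/3.
Key eq: (k + 2)·f(k+1) = (1)·f(k) + (k**2 + 2*k/3 + 2/3).
deg f ≤ 1 (via 1,0,2).
A polynomial solution: f(k) = (3*k - 4)/3.
R(k) = B(k−1)·f(k)/C(k) = (3*k - 4)/(3*k**2 + 2*k + 2); s_k = R·t_k = (3*k - 4)*factorial(k + 1).
Δs = (3*k**2 + 2*k + 2)*factorial(k + 1), as required.
Telescoping: Σ = s_(5) − s_(0) = 7920 − (-4) = 7924.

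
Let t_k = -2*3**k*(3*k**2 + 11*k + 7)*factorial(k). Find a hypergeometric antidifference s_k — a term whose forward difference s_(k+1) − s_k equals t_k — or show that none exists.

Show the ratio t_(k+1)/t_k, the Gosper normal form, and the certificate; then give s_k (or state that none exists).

s_k = -2*3**k*(k + 2)*factorial(k)

Ratio r(k) = 3*(3*k**3 + 20*k**2 + 38*k + 21)/(3*k**2 + 11*k + 7).
Normal form (A,B,C) = (3*k + 3, 1, k**2 + 11*k/3 + 7/3).
Need (3*k + 3)·f(k+1) − (1)·f(k) = k**2 + 11*k/3 + 7/3.
From deg A=1, deg B=0, deg C=2: d=1.
Coefficient equations give f(k) = (k + 2)/3.
Then R = B(k−1)f/C = (k + 2)/(3*k**2 + 11*k + 7), so s_k = R(k)·t_k = -2*3**k*(k + 2)*factorial(k).
Verify: -2*3**k*(3*k**2 + 11*k + 7)*factorial(k) matches t_k.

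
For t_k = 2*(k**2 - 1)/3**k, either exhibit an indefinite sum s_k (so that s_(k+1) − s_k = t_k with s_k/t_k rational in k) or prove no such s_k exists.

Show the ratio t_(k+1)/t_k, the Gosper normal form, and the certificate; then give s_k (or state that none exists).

t_(k+1)/t_k = k*(k + 2)/(3*(k**2 - 1)).
Factor: A=1/3; B=1; C=k**2 - 1.
f must satisfy (1/3)·f(k+1) − (1)·f(k) = k**2 - 1.
From deg A=0, deg B=0, deg C=2: d=2.
Solve for f: f(k) = -3*k*(k + 1)/2 (degree 2 ≤ 2).
Then R = B(k−1)f/C = -3*k/(2*(k - 1)), so s_k = R(k)·t_k = 3**(1 - k)*k*(-k - 1).
Verify: 2*(k**2 - 1)/3**k matches t_k.

s_k = 3**(1 - k)*k*(-k - 1)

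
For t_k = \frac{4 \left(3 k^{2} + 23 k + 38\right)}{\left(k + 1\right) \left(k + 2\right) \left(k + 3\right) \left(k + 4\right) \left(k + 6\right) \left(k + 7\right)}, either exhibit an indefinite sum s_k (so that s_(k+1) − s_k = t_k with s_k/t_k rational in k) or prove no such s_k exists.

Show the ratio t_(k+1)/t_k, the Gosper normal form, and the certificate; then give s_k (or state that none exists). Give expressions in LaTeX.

The ratio is (k + 1)*(k + 6)*(23*k + 3*(k + 1)**2 + 61)/((k + 5)*(k + 8)*(3*k**2 + 23*k + 38)).
Take A(k)=k + 1, B(k)=k + 8, C(k)=k**3 + 38*k**2/3 + 51*k + 190/3.
Key eq: (k + 1)·f(k+1) = (k + 7)·f(k) + (k**3 + 38*k**2/3 + 51*k + 190/3).
From deg A=1, deg B=1, deg C=3: d=6.
Coefficient equations give f(k) = k*(k + 2)*(k + 4)*(k + 5)*(k**2 + 10*k + 27)/54.
R(k) = B(k−1)·f(k)/C(k) = k*(k + 2)*(k + 4)*(k + 7)*(k**2 + 10*k + 27)/(18*(3*k**2 + 23*k + 38)); s_k = R·t_k = 2*k*(k**2 + 10*k + 27)/(9*(k**3 + 10*k**2 + 27*k + 18)).
Check: Δs_k = 4*(3*k**2 + 23*k + 38)/(k**6 + 23*k**5 + 207*k**4 + 925*k**3 + 2144*k**2 + 2412*k + 1008). ✓

s_k = \frac{2 k \left(k^{2} + 10 k + 27\right)}{9 \left(k^{3} + 10 k^{2} + 27 k + 18\right)}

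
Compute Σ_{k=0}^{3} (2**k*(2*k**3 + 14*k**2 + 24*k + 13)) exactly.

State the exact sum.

Σ = 2771

Compute t_(k+1)/t_k: get 2*(2*k**3 + 20*k**2 + 58*k + 53)/(2*k**3 + 14*k**2 + 24*k + 13).
Gosper form: A/B · C(k+1)/C(k) with A=2, B=1, C=k**3 + 7*k**2 + 12*k + 13/2.
f must satisfy (2)·f(k+1) − (1)·f(k) = k**3 + 7*k**2 + 12*k + 13/2.
Bound: deg f ≤ 3.
Solve for f: f(k) = (2*k**3 + 2*k**2 + 4*k - 3)/2 (degree 3 ≤ 3).
Then R = B(k−1)f/C = (2*k**3 + 2*k**2 + 4*k - 3)/(2*k**3 + 14*k**2 + 24*k + 13), so s_k = R(k)·t_k = 2**k*(2*k**3 + 2*k**2 + 4*k - 3).
Verify: 2**k*(2*k**3 + 14*k**2 + 24*k + 13) matches t_k.
Σ_(k=0)^(3) t_k = s_(4) − s_(0) = 2768 − (-3) = 2771.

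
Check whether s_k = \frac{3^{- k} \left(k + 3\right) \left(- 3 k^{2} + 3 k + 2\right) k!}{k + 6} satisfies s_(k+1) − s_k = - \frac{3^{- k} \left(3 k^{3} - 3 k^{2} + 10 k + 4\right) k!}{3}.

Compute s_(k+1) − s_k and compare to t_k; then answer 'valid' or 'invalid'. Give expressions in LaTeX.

Invalid: residual \frac{3^{- k} \left(3 k^{4} + 15 k^{3} - 17 k^{2} + 73 k + 30\right) k!}{\left(k + 6\right) \left(k + 7\right)} ≠ 0.

s_(k+1) = -(k + 4)*(3*k**2 + 3*k - 2)*factorial(k + 1)/(3*3**k*(k + 7))
s_(k+1) − s_k = -(3*k**5 + 27*k**4 + 52*k**3 + 59*k**2 + 253*k + 78)*factorial(k)/(3*3**k*(k + 6)*(k + 7))
(s_(k+1) − s_k) − t_k = (3*k**4 + 15*k**3 - 17*k**2 + 73*k + 30)*factorial(k)/(3**k*(k + 6)*(k + 7))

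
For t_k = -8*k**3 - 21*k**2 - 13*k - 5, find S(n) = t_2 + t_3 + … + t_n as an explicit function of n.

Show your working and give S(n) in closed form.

r(k) = (8*k**3 + 45*k**2 + 79*k + 47)/(8*k**3 + 21*k**2 + 13*k + 5) after simplifying.
A = 1, B = 1, C = k**3 + 21*k**2/8 + 13*k/8 + 5/8.
Solve (1)·f(k+1) − (1)·f(k) = k**3 + 21*k**2/8 + 13*k/8 + 5/8.
Bound: deg f ≤ 4.
Coefficient equations give f(k) = k*(2*k**3 + 3*k**2 - 2*k + 2)/8.
Get s_k = R·t_k = k*(-2*k**3 - 3*k**2 + 2*k - 2) with R(k) = B(k−1)f(k)/C(k) = k*(2*k**3 + 3*k**2 - 2*k + 2)/(8*k**3 + 21*k**2 + 13*k + 5).
s_(k+1) − s_k = -8*k**3 - 21*k**2 - 13*k - 5 = t_k.
s_(n+1) = -2*n**4 - 11*n**3 - 19*n**2 - 15*n - 5 and s_(2) = -52, so S(n) = -2*n**4 - 11*n**3 - 19*n**2 - 15*n + 47.

S(n) = -2*n**4 - 11*n**3 - 19*n**2 - 15*n + 47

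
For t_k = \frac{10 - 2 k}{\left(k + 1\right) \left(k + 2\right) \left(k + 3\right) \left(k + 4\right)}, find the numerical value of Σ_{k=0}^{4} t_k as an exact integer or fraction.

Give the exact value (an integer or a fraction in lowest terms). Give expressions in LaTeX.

Σ = 85/168

r(k) = (k - 4)*(k + 1)/((k - 5)*(k + 5)) after simplifying.
Gosper form: A/B · C(k+1)/C(k) with A=k + 1, B=k + 5, C=k - 5.
Need (k + 1)·f(k+1) − (k + 4)·f(k) = k - 5.
From deg A=1, deg B=1, deg C=1: d=3.
Solving with deg f ≤ 3: f(k) = -k*(k**2 + 6*k + 13)/4.
R(k) = B(k−1)·f(k)/C(k) = -k*(k + 4)*(k**2 + 6*k + 13)/(4*(k - 5)); s_k = R·t_k = k*(k**2 + 6*k + 13)/(2*(k + 1)*(k + 2)*(k + 3)).
Check: Δs_k = 2*(5 - k)/(k**4 + 10*k**3 + 35*k**2 + 50*k + 24). ✓
Evaluate s at k=5 and k=0: 85/168 and 0; difference 85/168.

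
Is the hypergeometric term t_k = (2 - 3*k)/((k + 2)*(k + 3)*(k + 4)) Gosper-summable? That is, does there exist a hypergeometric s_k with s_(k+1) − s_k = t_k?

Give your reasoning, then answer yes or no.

Yes. s_k = k*(4 - k)/(3*(k + 2)*(k + 3)).

Step 1: r(k) = (k + 2)*(3*k + 1)/((k + 5)*(3*k - 2)).
So A=k + 2 and B=k + 5, with C=k - 2/3.
Need (k + 2)·f(k+1) − (k + 4)·f(k) = k - 2/3.
d = 2 from the (1,1,1) case.
Coefficient equations give f(k) = k*(k - 4)/9.
So s_k = (B(k−1)f/C)·t_k = (k*(k - 4)*(k + 4)/(3*(3*k - 2)))·t_k = k*(4 - k)/(3*(k + 2)*(k + 3)).
Verify: (2 - 3*k)/(k**3 + 9*k**2 + 26*k + 24) matches t_k.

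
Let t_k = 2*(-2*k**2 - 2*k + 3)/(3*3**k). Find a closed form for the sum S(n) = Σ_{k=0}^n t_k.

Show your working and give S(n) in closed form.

The ratio is (2*k**2 + 6*k + 1)/(3*(2*k**2 + 2*k - 3)).
Take A(k)=1/3, B(k)=1, C(k)=k**2 + k - 3/2.
Need (1/3)·f(k+1) − (1)·f(k) = k**2 + k - 3/2.
From deg A=0, deg B=0, deg C=2: d=2.
A polynomial solution: f(k) = -3*k*(k + 2)/2.
So s_k = (B(k−1)f/C)·t_k = (-3*k*(k + 2)/(2*k**2 + 2*k - 3))·t_k = 2*k*(k + 2)/3**k.
Check: Δs_k = 2*(-2*k**2 - 2*k + 3)/(3*3**k). ✓
s_(n+1) = 2*3**(-n - 1)*(n**2 + 4*n + 3) and s_(0) = 0, so S(n) = 2*3**(-n - 1)*(n**2 + 4*n + 3).

S(n) = 2*3**(-n - 1)*(n**2 + 4*n + 3)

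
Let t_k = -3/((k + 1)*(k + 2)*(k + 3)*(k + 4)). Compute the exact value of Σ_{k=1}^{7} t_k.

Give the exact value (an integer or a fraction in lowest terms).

r(k) = (k + 1)/(k + 5) after simplifying.
Factor: A=k + 1; B=k + 5; C=1.
Need (k + 1)·f(k+1) − (k + 4)·f(k) = 1.
deg f ≤ 3 (via 1,1,0).
Solve for f: f(k) = k*(k**2 + 6*k + 11)/18 (degree 3 ≤ 3).
Get s_k = R·t_k = k*(-k**2 - 6*k - 11)/(6*(k + 1)*(k + 2)*(k + 3)) with R(k) = B(k−1)f(k)/C(k) = k*(k + 4)*(k**2 + 6*k + 11)/18.
Verify: -3/(k**4 + 10*k**3 + 35*k**2 + 50*k + 24) matches t_k.
Σ_(k=1)^(7) t_k = s_(8) − s_(1) = -82/495 − (-1/8) = -161/3960.

Σ = -161/3960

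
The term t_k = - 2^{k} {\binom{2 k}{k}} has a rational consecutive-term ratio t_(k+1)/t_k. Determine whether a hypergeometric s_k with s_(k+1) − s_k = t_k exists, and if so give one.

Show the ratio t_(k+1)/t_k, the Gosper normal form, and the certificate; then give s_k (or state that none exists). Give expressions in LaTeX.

Compute t_(k+1)/t_k: get 4*(2*k + 1)/(k + 1).
Normal form (A,B,C) = (8*k + 4, k + 1, 1).
Key eq: (8*k + 4)·f(k+1) = (k)·f(k) + (1).
d = -1 from the (1,1,0) case.
deg f ≤ -1 is impossible — no certificate.

none (Gosper's algorithm certifies no s_k)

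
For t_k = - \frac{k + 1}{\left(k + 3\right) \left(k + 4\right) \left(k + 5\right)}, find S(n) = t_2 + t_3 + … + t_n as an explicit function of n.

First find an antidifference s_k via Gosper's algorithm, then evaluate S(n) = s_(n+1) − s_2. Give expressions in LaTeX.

The ratio is (k + 2)*(k + 3)/((k + 1)*(k + 6)).
Factor: A=k + 3; B=k + 6; C=k + 1.
f must satisfy (k + 3)·f(k+1) − (k + 5)·f(k) = k + 1.
deg f ≤ 2 (via 1,1,1).
Match coefficients ⇒ f(k) = k*(k + 1)/6.
Certificate R = B(k−1)f/C = k*(k + 5)/6 gives s_k = k*(-k - 1)/(6*(k + 3)*(k + 4)).
Verify: (-k - 1)/(k**3 + 12*k**2 + 47*k + 60) matches t_k.
s_(n+1) = (-n**2 - 3*n - 2)/(6*(n**2 + 9*n + 20)) and s_(2) = -1/30, so S(n) = (-2*n**2 - 3*n + 5)/(15*(n**2 + 9*n + 20)).

S(n) = \frac{- 2 n^{2} - 3 n + 5}{15 \left(n^{2} + 9 n + 20\right)}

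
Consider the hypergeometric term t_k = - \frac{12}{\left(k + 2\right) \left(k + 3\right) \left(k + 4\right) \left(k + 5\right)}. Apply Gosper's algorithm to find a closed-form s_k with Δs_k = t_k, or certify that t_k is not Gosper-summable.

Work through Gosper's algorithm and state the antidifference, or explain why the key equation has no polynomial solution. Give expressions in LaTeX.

s_k = \frac{k \left(- k^{2} - 9 k - 26\right)}{6 \left(k + 2\right) \left(k + 3\right) \left(k + 4\right)}

The ratio is (k + 2)/(k + 6).
Normal form (A,B,C) = (k + 2, k + 6, 1).
Key eq: (k + 2)·f(k+1) = (k + 5)·f(k) + (1).
deg f ≤ 3 (via 1,1,0).
Coefficient equations give f(k) = k*(k**2 + 9*k + 26)/72.
R(k) = B(k−1)·f(k)/C(k) = k*(k + 5)*(k**2 + 9*k + 26)/72; s_k = R·t_k = k*(-k**2 - 9*k - 26)/(6*(k + 2)*(k + 3)*(k + 4)).
Check: Δs_k = -12/(k**4 + 14*k**3 + 71*k**2 + 154*k + 120). ✓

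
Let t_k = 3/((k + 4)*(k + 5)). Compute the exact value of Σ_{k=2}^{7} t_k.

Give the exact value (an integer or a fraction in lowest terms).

r(k) = (k + 4)/(k + 6) after simplifying.
So A=k + 4 and B=k + 6, with C=1.
Solve (k + 4)·f(k+1) − (k + 5)·f(k) = 1.
deg f ≤ 1 (via 1,1,0).
Solving with deg f ≤ 1: f(k) = k/4.
Get s_k = R·t_k = 3*k/(4*(k + 4)) with R(k) = B(k−1)f(k)/C(k) = k*(k + 5)/4.
Check: Δs_k = 3/(k**2 + 9*k + 20). ✓
Sum = s_(8) − s_(2); s_(8) = 1/2, s_(2) = 1/4 ⇒ 1/4.

Σ = 1/4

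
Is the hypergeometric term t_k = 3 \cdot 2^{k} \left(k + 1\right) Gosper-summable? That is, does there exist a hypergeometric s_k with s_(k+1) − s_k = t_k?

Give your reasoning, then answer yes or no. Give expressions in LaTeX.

Yes. s_k = 3 \cdot 2^{k} \left(k - 1\right).

t_(k+1)/t_k = 2*(k + 2)/(k + 1).
Gosper form: A/B · C(k+1)/C(k) with A=2, B=1, C=k + 1.
Key eq: (2)·f(k+1) = (1)·f(k) + (k + 1).
From deg A=0, deg B=0, deg C=1: d=1.
Solving with deg f ≤ 1: f(k) = k - 1.
So s_k = (B(k−1)f/C)·t_k = ((k - 1)/(k + 1))·t_k = 3*2**k*(k - 1).
Δs = 3*2**k*(k + 1), as required.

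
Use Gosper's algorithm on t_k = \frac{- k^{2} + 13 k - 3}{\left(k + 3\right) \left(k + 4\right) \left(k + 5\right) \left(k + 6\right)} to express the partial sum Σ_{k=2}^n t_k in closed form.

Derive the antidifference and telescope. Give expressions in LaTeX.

S(n) = \frac{n^{3} + 85 n^{2} + 4 n - 90}{70 \left(n^{3} + 15 n^{2} + 74 n + 120\right)}

Compute t_(k+1)/t_k: get -(k + 3)*(13*k - (k + 1)**2 + 10)/((k + 7)*(k**2 - 13*k + 3)).
Normal form (A,B,C) = (k + 3, k + 7, k**2 - 13*k + 3).
Solve (k + 3)·f(k+1) − (k + 6)·f(k) = k**2 - 13*k + 3.
From deg A=1, deg B=1, deg C=2: d=3.
Match coefficients ⇒ f(k) = -k*(k**2 + 72*k - 133)/60.
R(k) = B(k−1)·f(k)/C(k) = -k*(k + 6)*(k**2 + 72*k - 133)/(60*(k**2 - 13*k + 3)); s_k = R·t_k = k*(k**2 + 72*k - 133)/(60*(k + 3)*(k + 4)*(k + 5)).
s_(k+1) − s_k = (-k**2 + 13*k - 3)/(k**4 + 18*k**3 + 119*k**2 + 342*k + 360) = t_k.
Telescope: S(n) = s_(n+1) − s_(2) = (n**3 + 75*n**2 + 14*n - 60)/(60*(n**3 + 15*n**2 + 74*n + 120)) − (1/420) = (n**3 + 85*n**2 + 4*n - 90)/(70*(n**3 + 15*n**2 + 74*n + 120)).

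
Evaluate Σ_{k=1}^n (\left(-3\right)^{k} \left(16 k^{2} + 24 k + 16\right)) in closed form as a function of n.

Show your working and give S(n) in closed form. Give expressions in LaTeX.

S(n) = 12 \left(-3\right)^{n} n^{2} + 24 \left(-3\right)^{n} n + 15 \left(-3\right)^{n} - 15

The ratio is 3*(-2*k**2 - 7*k - 7)/(2*k**2 + 3*k + 2).
So A=-3 and B=1, with C=k**2 + 3*k/2 + 1.
Set up (-3)·f(k+1) − (1)·f(k) − (k**2 + 3*k/2 + 1) = 0.
d = 2 from the (0,0,2) case.
Match coefficients ⇒ f(k) = -(4*k**2 + 1)/16.
Get s_k = R·t_k = (-3)**k*(-4*k**2 - 1) with R(k) = B(k−1)f(k)/C(k) = -(4*k**2 + 1)/(8*(2*k**2 + 3*k + 2)).
Verify: (-3)**k*(16*k**2 + 24*k + 16) matches t_k.
s_(n+1) = 3*(-3)**n*(4*n**2 + 8*n + 5) and s_(1) = 15, so S(n) = 12*(-3)**n*n**2 + 24*(-3)**n*n + 15*(-3)**n - 15.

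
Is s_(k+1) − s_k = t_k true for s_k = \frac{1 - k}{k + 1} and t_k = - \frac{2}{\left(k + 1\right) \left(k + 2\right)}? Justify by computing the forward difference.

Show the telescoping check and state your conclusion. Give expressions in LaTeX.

s_(k+1) = -k/(k + 2)
s_(k+1) − s_k = -2/(k**2 + 3*k + 2)
(s_(k+1) − s_k) − t_k = 0

valid; difference matches t_k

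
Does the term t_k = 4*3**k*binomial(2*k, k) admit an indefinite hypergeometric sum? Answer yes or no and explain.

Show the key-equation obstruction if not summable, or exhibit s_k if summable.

t_(k+1)/t_k = 6*(2*k + 1)/(k + 1).
Normal form (A,B,C) = (12*k + 6, k + 1, 1).
Set up (12*k + 6)·f(k+1) − (k)·f(k) − (1) = 0.
deg f ≤ -1 (via 1,1,0).
d = -1 < 0 ⇒ no nonzero polynomial f; not summable.

No. Not Gosper-summable.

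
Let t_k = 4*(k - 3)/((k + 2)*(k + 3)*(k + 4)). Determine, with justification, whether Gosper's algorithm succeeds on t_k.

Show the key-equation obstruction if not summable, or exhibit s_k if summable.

The ratio is (k - 2)*(k + 2)/((k - 3)*(k + 5)).
So A=k + 2 and B=k + 5, with C=k - 3.
Need (k + 2)·f(k+1) − (k + 4)·f(k) = k - 3.
deg f ≤ 2 (via 1,1,1).
Solve for f: f(k) = -k*(k + 17)/12 (degree 2 ≤ 2).
R(k) = B(k−1)·f(k)/C(k) = -k*(k + 4)*(k + 17)/(12*(k - 3)); s_k = R·t_k = k*(-k - 17)/(3*(k + 2)*(k + 3)).
Check: Δs_k = 4*(k - 3)/(k**3 + 9*k**2 + 26*k + 24). ✓

Yes. s_k = k*(-k - 17)/(3*(k + 2)*(k + 3)).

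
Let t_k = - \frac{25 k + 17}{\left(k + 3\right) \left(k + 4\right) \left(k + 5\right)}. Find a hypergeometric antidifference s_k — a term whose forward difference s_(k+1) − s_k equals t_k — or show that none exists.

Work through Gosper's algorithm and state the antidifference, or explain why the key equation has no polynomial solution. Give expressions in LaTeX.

The ratio is (k + 3)*(25*k + 42)/((k + 6)*(25*k + 17)).
Normal form (A,B,C) = (k + 3, k + 6, k + 17/25).
Set up (k + 3)·f(k+1) − (k + 5)·f(k) − (k + 17/25) = 0.
From deg A=1, deg B=1, deg C=1: d=2.
Match coefficients ⇒ f(k) = k*(23*k + 11)/150.
Certificate R = B(k−1)f/C = k*(k + 5)*(23*k + 11)/(6*(25*k + 17)) gives s_k = k*(-23*k - 11)/(6*(k + 3)*(k + 4)).
s_(k+1) − s_k = (-25*k - 17)/(k**3 + 12*k**2 + 47*k + 60) = t_k.

s_k = \frac{k \left(- 23 k - 11\right)}{6 \left(k + 3\right) \left(k + 4\right)}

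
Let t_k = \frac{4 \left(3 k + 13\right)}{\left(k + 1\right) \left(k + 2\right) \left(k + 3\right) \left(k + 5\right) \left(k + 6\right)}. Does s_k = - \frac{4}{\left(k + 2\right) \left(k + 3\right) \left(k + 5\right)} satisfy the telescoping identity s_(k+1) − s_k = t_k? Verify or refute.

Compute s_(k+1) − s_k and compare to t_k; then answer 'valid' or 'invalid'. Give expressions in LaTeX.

Invalid: residual \frac{8 \left(- 4 k - 19\right)}{k^{6} + 21 k^{5} + 175 k^{4} + 735 k^{3} + 1624 k^{2} + 1764 k + 720} ≠ 0.

s_(k+1) = -4/((k + 3)*(k + 4)*(k + 6))
s_(k+1) − s_k = 4*(3*k + 14)/(k**5 + 20*k**4 + 155*k**3 + 580*k**2 + 1044*k + 720)
(s_(k+1) − s_k) − t_k = 8*(-4*k - 19)/(k**6 + 21*k**5 + 175*k**4 + 735*k**3 + 1624*k**2 + 1764*k + 720)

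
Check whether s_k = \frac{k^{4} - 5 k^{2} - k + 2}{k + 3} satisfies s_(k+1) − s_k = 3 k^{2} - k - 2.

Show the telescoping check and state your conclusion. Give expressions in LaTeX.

s_(k+1) = (-k + (k + 1)**4 - 5*(k + 1)**2 + 1)/(k + 4)
s_(k+1) − s_k = (3*k**4 + 18*k**3 + 17*k**2 - 22*k - 17)/(k**2 + 7*k + 12)
(s_(k+1) − s_k) − t_k = (-2*k**3 - 10*k**2 + 4*k + 7)/(k**2 + 7*k + 12)

Invalid: residual \frac{- 2 k^{3} - 10 k^{2} + 4 k + 7}{k^{2} + 7 k + 12} ≠ 0.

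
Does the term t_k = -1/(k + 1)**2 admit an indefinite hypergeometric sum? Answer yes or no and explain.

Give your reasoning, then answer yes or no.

No — the linear system for f has no solution.

r(k) = (k + 1)**2/(k + 2)**2 after simplifying.
Take A(k)=k**2 + 2*k + 1, B(k)=k**2 + 4*k + 4, C(k)=1.
Set up (k**2 + 2*k + 1)·f(k+1) − (k**2 + 2*k + 1)·f(k) − (1) = 0.
Degrees (2,2,0) ⇒ d ≤ 0.
Put f(k) = c0: A·f(k+1) − B(k−1)·f(k) − C = -1; need -1 = 0 — inconsistent ⇒ no f, not summable.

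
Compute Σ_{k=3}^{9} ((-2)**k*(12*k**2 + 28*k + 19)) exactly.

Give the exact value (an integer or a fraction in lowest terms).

Σ = -451976

Compute t_(k+1)/t_k: get 2*(-12*k**2 - 52*k - 59)/(12*k**2 + 28*k + 19).
Take A(k)=-2, B(k)=1, C(k)=k**2 + 7*k/3 + 19/12.
Set up (-2)·f(k+1) − (1)·f(k) − (k**2 + 7*k/3 + 19/12) = 0.
d = 2 from the (0,0,2) case.
Match coefficients ⇒ f(k) = -(2*k + 1)**2/12.
Certificate R = B(k−1)f/C = -(2*k + 1)**2/(12*k**2 + 28*k + 19) gives s_k = (-2)**k*(-4*k**2 - 4*k - 1).
s_(k+1) − s_k = (-2)**k*(12*k**2 + 28*k + 19) = t_k.
Telescoping: Σ = s_(10) − s_(3) = -451584 − (392) = -451976.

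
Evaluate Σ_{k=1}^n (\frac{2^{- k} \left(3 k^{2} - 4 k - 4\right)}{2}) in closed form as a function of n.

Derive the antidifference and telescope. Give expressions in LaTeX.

S(n) = \frac{2^{- n} \left(6 \cdot 2^{n} - 3 n^{2} - 8 n - 6\right)}{2}

r(k) = (3*k**2 + 2*k - 5)/(2*(3*k**2 - 4*k - 4)) after simplifying.
Factor: A=1/2; B=1; C=k**2 - 4*k/3 - 4/3.
f must satisfy (1/2)·f(k+1) − (1)·f(k) = k**2 - 4*k/3 - 4/3.
deg f ≤ 2 (via 0,0,2).
Solve for f: f(k) = -2*(3*k**2 + 2*k + 1)/3 (degree 2 ≤ 2).
R(k) = B(k−1)·f(k)/C(k) = -2*(3*k**2 + 2*k + 1)/((k - 2)*(3*k + 2)); s_k = R·t_k = (-3*k**2 - 2*k - 1)/2**k.
Δs = (3*k**2 - 4*k - 4)/(2*2**k), as required.
s_(n+1) = 2**(-n - 1)*(-3*n**2 - 8*n - 6) and s_(1) = -3, so S(n) = (6*2**n - 3*n**2 - 8*n - 6)/(2*2**n).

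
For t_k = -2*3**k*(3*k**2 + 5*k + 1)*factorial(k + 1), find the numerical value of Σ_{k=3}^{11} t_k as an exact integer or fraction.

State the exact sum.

Σ = -72804471541399008

t_(k+1)/t_k = 3*(3*k**3 + 17*k**2 + 31*k + 18)/(3*k**2 + 5*k + 1).
Normal form (A,B,C) = (3*k + 6, 1, k**2 + 5*k/3 + 1/3).
Solve (3*k + 6)·f(k+1) − (1)·f(k) = k**2 + 5*k/3 + 1/3.
From deg A=1, deg B=0, deg C=2: d=1.
Match coefficients ⇒ f(k) = (k - 1)/3.
R(k) = B(k−1)·f(k)/C(k) = (k - 1)/(3*k**2 + 5*k + 1); s_k = R·t_k = -2*3**k*(k - 1)*factorial(k + 1).
Check: Δs_k = -2*3**k*(3*k**2 + 5*k + 1)*factorial(k + 1). ✓
Σ_(k=3)^(11) t_k = s_(12) − s_(3) = -72804471541401600 − (-2592) = -72804471541399008.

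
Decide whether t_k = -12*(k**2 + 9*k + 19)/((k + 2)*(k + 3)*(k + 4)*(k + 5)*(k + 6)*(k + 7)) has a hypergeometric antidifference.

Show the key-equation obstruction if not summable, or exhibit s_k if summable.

Yes. s_k = k*(-k**2 - 12*k - 44)/(12*(k**3 + 12*k**2 + 44*k + 48)).

Ratio r(k) = (k + 2)*(9*k + (k + 1)**2 + 28)/((k + 8)*(k**2 + 9*k + 19)).
Factor: A=k + 2; B=k + 8; C=k**2 + 9*k + 19.
Set up (k + 2)·f(k+1) − (k + 7)·f(k) − (k**2 + 9*k + 19) = 0.
Degrees (1,1,2) ⇒ d ≤ 5.
Solve for f: f(k) = k*(k + 3)*(k + 5)*(k**2 + 12*k + 44)/144 (degree 5 ≤ 5).
Get s_k = R·t_k = k*(-k**2 - 12*k - 44)/(12*(k**3 + 12*k**2 + 44*k + 48)) with R(k) = B(k−1)f(k)/C(k) = k*(k + 3)*(k + 5)*(k + 7)*(k**2 + 12*k + 44)/(144*(k**2 + 9*k + 19)).
s_(k+1) − s_k = 12*(-k**2 - 9*k - 19)/(k**6 + 27*k**5 + 295*k**4 + 1665*k**3 + 5104*k**2 + 8028*k + 5040) = t_k.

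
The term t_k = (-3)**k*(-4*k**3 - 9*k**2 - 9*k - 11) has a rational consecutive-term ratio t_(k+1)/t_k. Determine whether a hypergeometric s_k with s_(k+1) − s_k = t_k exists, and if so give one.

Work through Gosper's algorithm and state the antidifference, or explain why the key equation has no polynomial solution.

Ratio r(k) = 3*(-4*k**3 - 21*k**2 - 39*k - 33)/(4*k**3 + 9*k**2 + 9*k + 11).
Factor: A=-3; B=1; C=k**3 + 9*k**2/4 + 9*k/4 + 11/4.
Need (-3)·f(k+1) − (1)·f(k) = k**3 + 9*k**2/4 + 9*k/4 + 11/4.
Degrees (0,0,3) ⇒ d ≤ 3.
Coefficient equations give f(k) = -(k**3 + 2)/4.
R(k) = B(k−1)·f(k)/C(k) = -(k**3 + 2)/(4*k**3 + 9*k**2 + 9*k + 11); s_k = R·t_k = (-3)**k*(k**3 + 2).
Δs = (-3)**k*(-k**3 - 3*(k + 1)**3 - 8), as required.

s_k = (-3)**k*(k**3 + 2)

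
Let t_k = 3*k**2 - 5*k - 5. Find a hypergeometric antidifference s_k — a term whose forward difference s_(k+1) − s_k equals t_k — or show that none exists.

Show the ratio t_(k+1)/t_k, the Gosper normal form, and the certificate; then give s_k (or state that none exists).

Step 1: r(k) = (3*k**2 + k - 7)/(3*k**2 - 5*k - 5).
Take A(k)=1, B(k)=1, C(k)=k**2 - 5*k/3 - 5/3.
Solve (1)·f(k+1) − (1)·f(k) = k**2 - 5*k/3 - 5/3.
deg f ≤ 3 (via 0,0,2).
Coefficient equations give f(k) = k*(k**2 - 4*k - 2)/3.
So s_k = (B(k−1)f/C)·t_k = (k*(k**2 - 4*k - 2)/(3*k**2 - 5*k - 5))·t_k = k*(k**2 - 4*k - 2).
s_(k+1) − s_k = 3*k**2 - 5*k - 5 = t_k.

s_k = k*(k**2 - 4*k - 2)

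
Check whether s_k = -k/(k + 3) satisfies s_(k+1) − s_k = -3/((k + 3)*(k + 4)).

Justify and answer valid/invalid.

s_(k+1) = (-k - 1)/(k + 4)
s_(k+1) − s_k = -3/(k**2 + 7*k + 12)
(s_(k+1) − s_k) − t_k = 0

Valid: the claim telescopes to t_k.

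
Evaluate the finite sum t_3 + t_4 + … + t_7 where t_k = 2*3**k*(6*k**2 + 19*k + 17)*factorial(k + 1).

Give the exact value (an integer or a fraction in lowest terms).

Ratio r(k) = 3*(6*k**3 + 43*k**2 + 104*k + 84)/(6*k**2 + 19*k + 17).
Normal form (A,B,C) = (3*k + 6, 1, k**2 + 19*k/6 + 17/6).
f must satisfy (3*k + 6)·f(k+1) − (1)·f(k) = k**2 + 19*k/6 + 17/6.
Degrees (1,0,2) ⇒ d ≤ 1.
Match coefficients ⇒ f(k) = (2*k + 1)/6.
So s_k = (B(k−1)f/C)·t_k = ((2*k + 1)/(6*k**2 + 19*k + 17))·t_k = 2*3**k*(2*k + 1)*factorial(k + 1).
Check: Δs_k = 2*3**k*(6*k**2 + 19*k + 17)*factorial(k + 1). ✓
Sum = s_(8) − s_(3); s_(8) = 80949093120, s_(3) = 9072 ⇒ 80949084048.

Σ = 80949084048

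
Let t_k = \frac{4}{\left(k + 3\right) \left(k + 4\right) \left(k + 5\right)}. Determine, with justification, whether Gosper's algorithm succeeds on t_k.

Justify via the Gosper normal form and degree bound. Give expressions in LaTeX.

Compute t_(k+1)/t_k: get (k + 3)/(k + 6).
Factor: A=k + 3; B=k + 6; C=1.
f must satisfy (k + 3)·f(k+1) − (k + 5)·f(k) = 1.
d = 2 from the (1,1,0) case.
Solve for f: f(k) = k*(k + 7)/24 (degree 2 ≤ 2).
Certificate R = B(k−1)f/C = k*(k + 5)*(k + 7)/24 gives s_k = k*(k + 7)/(6*(k + 3)*(k + 4)).
Verify: 4/(k**3 + 12*k**2 + 47*k + 60) matches t_k.

Yes. s_k = \frac{k \left(k + 7\right)}{6 \left(k + 3\right) \left(k + 4\right)}.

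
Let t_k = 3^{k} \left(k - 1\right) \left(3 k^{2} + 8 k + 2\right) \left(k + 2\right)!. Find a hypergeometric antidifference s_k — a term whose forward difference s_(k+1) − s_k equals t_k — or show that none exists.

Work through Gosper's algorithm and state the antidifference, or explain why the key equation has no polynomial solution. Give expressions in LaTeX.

r(k) = 3*k*(k + 3)*(8*k + 3*(k + 1)**2 + 10)/((k - 1)*(3*k**2 + 8*k + 2)) after simplifying.
A = 3*k + 9, B = 1, C = k**3 + 5*k**2/3 - 2*k - 2/3.
f must satisfy (3*k + 9)·f(k+1) − (1)·f(k) = k**3 + 5*k**2/3 - 2*k - 2/3.
Degrees (1,0,3) ⇒ d ≤ 2.
Solve for f: f(k) = (k - 2)*(k - 1)/3 (degree 2 ≤ 2).
Then R = B(k−1)f/C = (k - 2)/(3*k**2 + 8*k + 2), so s_k = R(k)·t_k = 3**k*(k - 2)*(k - 1)*factorial(k + 2).
Δs = 3**k*(k - 1)*(3*k**2 + 8*k + 2)*factorial(k + 2), as required.

s_k = 3^{k} \left(k - 2\right) \left(k - 1\right) \left(k + 2\right)!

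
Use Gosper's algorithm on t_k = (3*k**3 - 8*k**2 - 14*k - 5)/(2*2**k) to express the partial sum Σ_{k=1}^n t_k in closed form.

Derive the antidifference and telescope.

Step 1: r(k) = (3*k**3 + k**2 - 21*k - 24)/(2*(3*k**3 - 8*k**2 - 14*k - 5)).
Take A(k)=1/2, B(k)=1, C(k)=k**3 - 8*k**2/3 - 14*k/3 - 5/3.
Key eq: (1/2)·f(k+1) = (1)·f(k) + (k**3 - 8*k**2/3 - 14*k/3 - 5/3).
d = 3 from the (0,0,3) case.
Coefficient equations give f(k) = -2*(3*k**3 + k**2 - 3*k - 4)/3.
Certificate R = B(k−1)f/C = -2*(3*k**3 + k**2 - 3*k - 4)/(3*k**3 - 8*k**2 - 14*k - 5) gives s_k = (-3*k**3 - k**2 + 3*k + 4)/2**k.
Verify: (3*k**3 - 8*k**2 - 14*k - 5)/(2*2**k) matches t_k.
Evaluate: s_(n+1) = 2**(-n - 1)*(-3*n**3 - 10*n**2 - 8*n + 3); subtract s_(1) = 3/2 ⇒ S(n) = 2**(-n - 1)*(-3*2**n - 3*n**3 - 10*n**2 - 8*n + 3).

S(n) = 2**(-n - 1)*(-3*2**n - 3*n**3 - 10*n**2 - 8*n + 3)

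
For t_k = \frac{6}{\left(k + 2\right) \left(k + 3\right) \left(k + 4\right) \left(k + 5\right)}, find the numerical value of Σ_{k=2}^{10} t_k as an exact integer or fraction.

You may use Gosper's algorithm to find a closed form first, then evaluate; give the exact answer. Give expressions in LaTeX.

Step 1: r(k) = (k + 2)/(k + 6).
Gosper form: A/B · C(k+1)/C(k) with A=k + 2, B=k + 6, C=1.
Key eq: (k + 2)·f(k+1) = (k + 5)·f(k) + (1).
From deg A=1, deg B=1, deg C=0: d=3.
Solve for f: f(k) = k*(k**2 + 9*k + 26)/72 (degree 3 ≤ 3).
R(k) = B(k−1)·f(k)/C(k) = k*(k + 5)*(k**2 + 9*k + 26)/72; s_k = R·t_k = k*(k**2 + 9*k + 26)/(12*(k + 2)*(k + 3)*(k + 4)).
s_(k+1) − s_k = 6/(k**4 + 14*k**3 + 71*k**2 + 154*k + 120) = t_k.
Telescoping: Σ = s_(11) − s_(2) = 451/5460 − (1/15) = 29/1820.

Σ = 29/1820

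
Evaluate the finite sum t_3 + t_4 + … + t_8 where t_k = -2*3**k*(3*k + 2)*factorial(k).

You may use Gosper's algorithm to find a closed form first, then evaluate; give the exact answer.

Σ = -14285133756

The ratio is 3*(k + 1)*(3*k + 5)/(3*k + 2).
Gosper form: A/B · C(k+1)/C(k) with A=3*k + 3, B=1, C=k + 2/3.
f must satisfy (3*k + 3)·f(k+1) − (1)·f(k) = k + 2/3.
From deg A=1, deg B=0, deg C=1: d=0.
Match coefficients ⇒ f(k) = 1/3.
Certificate R = B(k−1)f/C = 1/(3*k + 2) gives s_k = -2*3**k*factorial(k).
Check: Δs_k = -2*3**k*(3*k + 2)*factorial(k). ✓
Telescoping: Σ = s_(9) − s_(3) = -14285134080 − (-324) = -14285133756.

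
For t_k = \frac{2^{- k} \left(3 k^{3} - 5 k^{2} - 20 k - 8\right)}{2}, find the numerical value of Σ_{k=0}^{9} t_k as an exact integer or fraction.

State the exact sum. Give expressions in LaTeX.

t_(k+1)/t_k = (3*k**3 + 4*k**2 - 21*k - 30)/(2*(3*k**3 - 5*k**2 - 20*k - 8)).
Gosper form: A/B · C(k+1)/C(k) with A=1/2, B=1, C=k**3 - 5*k**2/3 - 20*k/3 - 8/3.
Set up (1/2)·f(k+1) − (1)·f(k) − (k**3 - 5*k**2/3 - 20*k/3 - 8/3) = 0.
Degrees (0,0,3) ⇒ d ≤ 3.
Solving with deg f ≤ 3: f(k) = -2*(k - 1)*(k + 1)*(3*k + 4)/3.
Get s_k = R·t_k = (-3*k**3 - 4*k**2 + 3*k + 4)/2**k with R(k) = B(k−1)f(k)/C(k) = -2*(k - 1)*(k + 1)*(3*k + 4)/(3*k**3 - 5*k**2 - 20*k - 8).
Check: Δs_k = (3*k**3 - 5*k**2 - 20*k - 8)/(2*2**k). ✓
Sum = s_(10) − s_(0); s_(10) = -1683/512, s_(0) = 4 ⇒ -3731/512.

Σ = -3731/512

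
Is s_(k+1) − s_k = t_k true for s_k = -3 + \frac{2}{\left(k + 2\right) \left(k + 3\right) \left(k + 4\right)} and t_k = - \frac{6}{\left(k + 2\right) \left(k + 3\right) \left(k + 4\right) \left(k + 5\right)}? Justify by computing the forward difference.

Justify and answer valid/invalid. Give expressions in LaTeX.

valid (s_(k+1) − s_k reduces to t_k)

s_(k+1) = -3 + 2/((k + 3)*(k + 4)*(k + 5))
s_(k+1) − s_k = -6/((k + 2)*(k + 3)*(k + 4)*(k + 5))
(s_(k+1) − s_k) − t_k = 0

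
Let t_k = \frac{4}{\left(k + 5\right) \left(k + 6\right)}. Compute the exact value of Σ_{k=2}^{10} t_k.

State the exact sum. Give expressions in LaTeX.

The ratio is (k + 5)/(k + 7).
A = k + 5, B = k + 7, C = 1.
Need (k + 5)·f(k+1) − (k + 6)·f(k) = 1.
From deg A=1, deg B=1, deg C=0: d=1.
Match coefficients ⇒ f(k) = k/5.
Get s_k = R·t_k = 4*k/(5*(k + 5)) with R(k) = B(k−1)f(k)/C(k) = k*(k + 6)/5.
Verify: 4/(k**2 + 11*k + 30) matches t_k.
Telescoping: Σ = s_(11) − s_(2) = 11/20 − (8/35) = 9/28.

Σ = 9/28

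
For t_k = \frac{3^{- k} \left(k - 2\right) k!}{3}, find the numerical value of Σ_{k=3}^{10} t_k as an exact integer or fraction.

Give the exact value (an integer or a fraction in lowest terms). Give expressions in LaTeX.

Σ = 492314/2187

Step 1: r(k) = (k**2 - 1)/(3*(k - 2)).
Take A(k)=k/3 + 1/3, B(k)=1, C(k)=k - 2.
Need (k/3 + 1/3)·f(k+1) − (1)·f(k) = k - 2.
Bound: deg f ≤ 0.
Solving with deg f ≤ 0: f(k) = 3.
Then R = B(k−1)f/C = 3/(k - 2), so s_k = R(k)·t_k = factorial(k)/3**k.
Check: Δs_k = (k - 2)*factorial(k)/(3*3**k). ✓
Evaluate s at k=11 and k=3: 492800/2187 and 2/9; difference 492314/2187.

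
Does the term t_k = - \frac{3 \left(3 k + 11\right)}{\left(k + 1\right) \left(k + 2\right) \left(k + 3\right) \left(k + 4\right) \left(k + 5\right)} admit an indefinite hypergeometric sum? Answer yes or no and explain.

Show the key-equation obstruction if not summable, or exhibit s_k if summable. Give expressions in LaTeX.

t_(k+1)/t_k = (k + 1)*(3*k + 14)/((k + 6)*(3*k + 11)).
Normal form (A,B,C) = (k + 1, k + 6, k + 11/3).
Need (k + 1)·f(k+1) − (k + 5)·f(k) = k + 11/3.
Degrees (1,1,1) ⇒ d ≤ 4.
Match coefficients ⇒ f(k) = k*(k + 3)*(k**2 + 7*k + 14)/24.
So s_k = (B(k−1)f/C)·t_k = (k*(k + 3)*(k + 5)*(k**2 + 7*k + 14)/(8*(3*k + 11)))·t_k = 3*k*(-k**2 - 7*k - 14)/(8*(k**3 + 7*k**2 + 14*k + 8)).
Check: Δs_k = 3*(-3*k - 11)/(k**5 + 15*k**4 + 85*k**3 + 225*k**2 + 274*k + 120). ✓

Yes. s_k = \frac{3 k \left(- k^{2} - 7 k - 14\right)}{8 \left(k^{3} + 7 k^{2} + 14 k + 8\right)}.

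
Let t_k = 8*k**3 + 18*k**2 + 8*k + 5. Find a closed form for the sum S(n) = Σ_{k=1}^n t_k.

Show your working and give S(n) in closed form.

S(n) = n*(2*n**3 + 10*n**2 + 15*n + 12)

t_(k+1)/t_k = (8*k**3 + 42*k**2 + 68*k + 39)/(8*k**3 + 18*k**2 + 8*k + 5).
Take A(k)=1, B(k)=1, C(k)=k**3 + 9*k**2/4 + k + 5/8.
f must satisfy (1)·f(k+1) − (1)·f(k) = k**3 + 9*k**2/4 + k + 5/8.
d = 4 from the (0,0,3) case.
Solve for f: f(k) = k*(2*k**3 + 2*k**2 - 3*k + 4)/8 (degree 4 ≤ 4).
Then R = B(k−1)f/C = k*(2*k**3 + 2*k**2 - 3*k + 4)/(8*k**3 + 18*k**2 + 8*k + 5), so s_k = R(k)·t_k = k*(2*k**3 + 2*k**2 - 3*k + 4).
Check: Δs_k = 8*k**3 + 18*k**2 + 8*k + 5. ✓
s_(n+1) = 2*n**4 + 10*n**3 + 15*n**2 + 12*n + 5 and s_(1) = 5, so S(n) = n*(2*n**3 + 10*n**2 + 15*n + 12).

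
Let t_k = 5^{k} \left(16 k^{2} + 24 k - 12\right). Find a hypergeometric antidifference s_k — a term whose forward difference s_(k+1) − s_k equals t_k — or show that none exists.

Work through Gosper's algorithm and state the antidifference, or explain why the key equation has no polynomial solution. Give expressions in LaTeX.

s_k = 5^{k} \left(4 k^{2} - 4 k - 3\right)

r(k) = 5*(4*k**2 + 14*k + 7)/(4*k**2 + 6*k - 3) after simplifying.
Gosper form: A/B · C(k+1)/C(k) with A=5, B=1, C=k**2 + 3*k/2 - 3/4.
f must satisfy (5)·f(k+1) − (1)·f(k) = k**2 + 3*k/2 - 3/4.
Bound: deg f ≤ 2.
Match coefficients ⇒ f(k) = (2*k - 3)*(2*k + 1)/16.
Certificate R = B(k−1)f/C = (2*k - 3)*(2*k + 1)/(4*(4*k**2 + 6*k - 3)) gives s_k = 5**k*(4*k**2 - 4*k - 3).
s_(k+1) − s_k = 5**k*(16*k**2 + 24*k - 12) = t_k.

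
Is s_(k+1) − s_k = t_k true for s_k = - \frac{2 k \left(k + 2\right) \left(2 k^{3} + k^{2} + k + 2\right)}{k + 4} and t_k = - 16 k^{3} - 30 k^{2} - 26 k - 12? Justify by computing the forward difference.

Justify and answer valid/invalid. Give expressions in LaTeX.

Invalid: residual \frac{8 \left(3 k^{4} + 23 k^{3} + 36 k^{2} + 28 k + 12\right)}{k^{2} + 9 k + 20} ≠ 0.

s_(k+1) = -2*(k + 1)*(k + 3)*(k + 2*(k + 1)**3 + (k + 1)**2 + 3)/(k + 5)
s_(k+1) − s_k = 2*(-8*k**5 - 75*k**4 - 216*k**3 - 279*k**2 - 202*k - 72)/(k**2 + 9*k + 20)
(s_(k+1) − s_k) − t_k = 8*(3*k**4 + 23*k**3 + 36*k**2 + 28*k + 12)/(k**2 + 9*k + 20)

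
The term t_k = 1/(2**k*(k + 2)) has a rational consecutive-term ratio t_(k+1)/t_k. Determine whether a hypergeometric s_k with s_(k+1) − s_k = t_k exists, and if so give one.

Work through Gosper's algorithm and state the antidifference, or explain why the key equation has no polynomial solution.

not Gosper-summable; s_k does not exist

t_(k+1)/t_k = (k + 2)/(2*(k + 3)).
Gosper form: A/B · C(k+1)/C(k) with A=k/2 + 1, B=k + 3, C=1.
Set up (k/2 + 1)·f(k+1) − (k + 2)·f(k) − (1) = 0.
deg f ≤ -1 (via 1,1,0).
Bound -1 < 0, so the key equation has no polynomial solution.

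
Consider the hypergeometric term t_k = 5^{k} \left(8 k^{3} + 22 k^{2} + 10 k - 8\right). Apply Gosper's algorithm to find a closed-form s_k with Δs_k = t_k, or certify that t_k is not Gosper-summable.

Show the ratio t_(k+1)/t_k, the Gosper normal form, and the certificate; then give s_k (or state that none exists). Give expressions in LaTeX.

t_(k+1)/t_k = 5*(4*k**3 + 23*k**2 + 39*k + 16)/(4*k**3 + 11*k**2 + 5*k - 4).
Factor: A=5; B=1; C=k**3 + 11*k**2/4 + 5*k/4 - 1.
f must satisfy (5)·f(k+1) − (1)·f(k) = k**3 + 11*k**2/4 + 5*k/4 - 1.
From deg A=0, deg B=0, deg C=3: d=3.
Match coefficients ⇒ f(k) = (k**3 - k**2 - 1)/4.
Certificate R = B(k−1)f/C = (k**3 - k**2 - 1)/(4*k**3 + 11*k**2 + 5*k - 4) gives s_k = 2*5**k*(k**3 - k**2 - 1).
Check: Δs_k = 5**k*(8*k**3 + 22*k**2 + 10*k - 8). ✓

s_k = 2 \cdot 5^{k} \left(k^{3} - k^{2} - 1\right)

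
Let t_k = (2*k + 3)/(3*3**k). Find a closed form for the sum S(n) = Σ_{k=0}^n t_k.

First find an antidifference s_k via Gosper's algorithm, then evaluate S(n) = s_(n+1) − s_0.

S(n) = (6*3**n - n - 3)/(3*3**n)

t_(k+1)/t_k = (2*k + 5)/(3*(2*k + 3)).
Normal form (A,B,C) = (1/3, 1, k + 3/2).
Key eq: (1/3)·f(k+1) = (1)·f(k) + (k + 3/2).
Degrees (0,0,1) ⇒ d ≤ 1.
Solve for f: f(k) = -3*(k + 2)/2 (degree 1 ≤ 1).
Then R = B(k−1)f/C = -3*(k + 2)/(2*k + 3), so s_k = R(k)·t_k = (-k - 2)/3**k.
Check: Δs_k = (2*k + 3)/(3*3**k). ✓
Telescope: S(n) = s_(n+1) − s_(0) = 3**(-n - 1)*(-n - 3) − (-2) = (6*3**n - n - 3)/(3*3**n).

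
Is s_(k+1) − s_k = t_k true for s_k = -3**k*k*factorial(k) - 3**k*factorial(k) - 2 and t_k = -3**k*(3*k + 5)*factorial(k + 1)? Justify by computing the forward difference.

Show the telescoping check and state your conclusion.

s_(k+1) = -3*3**k*k**2*factorial(k) - 9*3**k*k*factorial(k) - 6*3**k*factorial(k) - 2
s_(k+1) − s_k = -3**k*(3*k + 5)*factorial(k + 1)
(s_(k+1) − s_k) − t_k = 0

Valid — Δs_k = t_k.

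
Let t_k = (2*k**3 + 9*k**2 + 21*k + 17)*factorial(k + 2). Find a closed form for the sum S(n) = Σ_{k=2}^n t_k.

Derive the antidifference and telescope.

S(n) = 2*n**2*factorial(n + 3) + 5*n*factorial(n + 3) + 7*factorial(n + 3) - 336

The ratio is (2*k**4 + 21*k**3 + 90*k**2 + 184*k + 147)/(2*k**3 + 9*k**2 + 21*k + 17).
Factor: A=k + 3; B=1; C=k**3 + 9*k**2/2 + 21*k/2 + 17/2.
Key eq: (k + 3)·f(k+1) = (1)·f(k) + (k**3 + 9*k**2/2 + 21*k/2 + 17/2).
d = 2 from the (1,0,3) case.
Coefficient equations give f(k) = (2*k**2 + k + 4)/2.
Get s_k = R·t_k = (2*k**2 + k + 4)*factorial(k + 2) with R(k) = B(k−1)f(k)/C(k) = (2*k**2 + k + 4)/(2*k**3 + 9*k**2 + 21*k + 17).
Δs = (2*k**3 + 9*k**2 + 21*k + 17)*factorial(k + 2), as required.
s_(n+1) = (2*n**2 + 5*n + 7)*factorial(n + 3) and s_(2) = 336, so S(n) = 2*n**2*factorial(n + 3) + 5*n*factorial(n + 3) + 7*factorial(n + 3) - 336.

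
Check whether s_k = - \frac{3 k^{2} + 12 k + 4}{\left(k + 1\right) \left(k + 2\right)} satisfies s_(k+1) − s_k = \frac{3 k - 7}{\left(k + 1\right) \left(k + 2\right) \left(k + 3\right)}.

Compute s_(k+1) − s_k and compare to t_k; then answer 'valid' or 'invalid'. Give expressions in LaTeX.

s_(k+1) = (-12*k - 3*(k + 1)**2 - 16)/((k + 2)*(k + 3))
s_(k+1) − s_k = (3*k - 7)/(k**3 + 6*k**2 + 11*k + 6)
(s_(k+1) − s_k) − t_k = 0

valid (s_(k+1) − s_k reduces to t_k)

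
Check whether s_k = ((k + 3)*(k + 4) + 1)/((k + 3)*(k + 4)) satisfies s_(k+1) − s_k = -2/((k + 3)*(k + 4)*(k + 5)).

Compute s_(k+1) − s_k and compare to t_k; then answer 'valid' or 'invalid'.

s_(k+1) = ((k + 4)*(k + 5) + 1)/((k + 4)*(k + 5))
s_(k+1) − s_k = -2/(k**3 + 12*k**2 + 47*k + 60)
(s_(k+1) − s_k) − t_k = 0

Valid — Δs_k = t_k.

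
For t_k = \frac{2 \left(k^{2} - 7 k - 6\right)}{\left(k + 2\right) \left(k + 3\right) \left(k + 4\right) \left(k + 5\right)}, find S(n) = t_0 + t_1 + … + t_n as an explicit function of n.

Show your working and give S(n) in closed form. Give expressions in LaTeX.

S(n) = \frac{- n^{3} - 24 n^{2} - 59 n - 36}{6 \left(n^{3} + 12 n^{2} + 47 n + 60\right)}

The ratio is (k + 2)*(7*k - (k + 1)**2 + 13)/((k + 6)*(-k**2 + 7*k + 6)).
Normal form (A,B,C) = (k + 2, k + 6, k**2 - 7*k - 6).
Set up (k + 2)·f(k+1) − (k + 5)·f(k) − (k**2 - 7*k - 6) = 0.
Degrees (1,1,2) ⇒ d ≤ 3.
Solving with deg f ≤ 3: f(k) = -k*(k**2 + 21*k + 14)/12.
Get s_k = R·t_k = k*(-k**2 - 21*k - 14)/(6*(k + 2)*(k + 3)*(k + 4)) with R(k) = B(k−1)f(k)/C(k) = -k*(k + 5)*(k**2 + 21*k + 14)/(12*(k**2 - 7*k - 6)).
s_(k+1) − s_k = 2*(k**2 - 7*k - 6)/(k**4 + 14*k**3 + 71*k**2 + 154*k + 120) = t_k.
Σ_(k=0)^n t_k = s_(n+1) − s_(0) = ((-n**3 - 24*n**2 - 59*n - 36)/(6*(n**3 + 12*n**2 + 47*n + 60))) − (0), i.e. (-n**3 - 24*n**2 - 59*n - 36)/(6*(n**3 + 12*n**2 + 47*n + 60)).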